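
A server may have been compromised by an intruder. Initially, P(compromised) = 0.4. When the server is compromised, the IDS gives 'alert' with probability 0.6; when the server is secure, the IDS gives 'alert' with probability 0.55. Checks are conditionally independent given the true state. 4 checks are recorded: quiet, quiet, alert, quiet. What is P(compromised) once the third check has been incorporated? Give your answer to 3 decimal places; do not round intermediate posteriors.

Each posterior becomes the prior for the next update.
After 'quiet': P(compromised) = 0.4·0.4000 / (0.4·0.4000 + 0.45·0.6000) ≈ 0.3721
After 'quiet': P(compromised) = 0.4·0.3721 / (0.4·0.3721 + 0.45·0.6279) ≈ 0.3450
After 'alert': P(compromised) = 0.6·0.3450 / (0.6·0.3450 + 0.55·0.6550) ≈ 0.3649

0.365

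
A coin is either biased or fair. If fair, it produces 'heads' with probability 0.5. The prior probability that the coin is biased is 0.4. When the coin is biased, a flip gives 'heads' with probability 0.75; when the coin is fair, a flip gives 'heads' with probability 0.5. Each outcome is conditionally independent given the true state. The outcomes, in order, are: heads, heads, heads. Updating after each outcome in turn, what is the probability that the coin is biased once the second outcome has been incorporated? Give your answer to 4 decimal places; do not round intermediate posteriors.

0.6000

After 'heads': P(biased) = 0.75·0.4000 / (0.75·0.4000 + 0.5·0.6000) ≈ 0.5000
After 'heads': P(biased) = 0.75·0.5000 / (0.75·0.5000 + 0.5·0.5000) ≈ 0.6000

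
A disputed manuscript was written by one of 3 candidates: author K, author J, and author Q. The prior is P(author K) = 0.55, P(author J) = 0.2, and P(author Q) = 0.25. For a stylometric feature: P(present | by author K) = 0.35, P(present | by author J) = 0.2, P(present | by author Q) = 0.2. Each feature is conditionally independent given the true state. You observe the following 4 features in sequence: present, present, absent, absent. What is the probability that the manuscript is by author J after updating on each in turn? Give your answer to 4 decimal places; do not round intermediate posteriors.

After 'present': normaliser = 0.35·0.5500 + 0.2·0.2000 + 0.2·0.2500; P(author K) ≈ 0.6814, P(author J) ≈ 0.1416, P(author Q) ≈ 0.1770
After 'present': normaliser = 0.35·0.6814 + 0.2·0.1416 + 0.2·0.1770; P(author K) ≈ 0.7892, P(author J) ≈ 0.0937, P(author Q) ≈ 0.1171
After 'absent': normaliser = 0.65·0.7892 + 0.8·0.0937 + 0.8·0.1171; P(author K) ≈ 0.7526, P(author J) ≈ 0.1100, P(author Q) ≈ 0.1375
After 'absent': normaliser = 0.65·0.7526 + 0.8·0.1100 + 0.8·0.1375; P(author K) ≈ 0.7119, P(author J) ≈ 0.1280, P(author Q) ≈ 0.1601

0.1280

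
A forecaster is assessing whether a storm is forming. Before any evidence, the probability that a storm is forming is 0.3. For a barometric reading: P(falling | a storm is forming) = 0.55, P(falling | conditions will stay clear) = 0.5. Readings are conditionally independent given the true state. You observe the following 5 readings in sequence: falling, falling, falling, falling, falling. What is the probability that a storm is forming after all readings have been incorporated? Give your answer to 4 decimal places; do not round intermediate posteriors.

After 'falling': P(storm) = 0.55·0.3000 / (0.55·0.3000 + 0.5·0.7000) ≈ 0.3204
After 'falling': P(storm) = 0.55·0.3204 / (0.55·0.3204 + 0.5·0.6796) ≈ 0.3415
After 'falling': P(storm) = 0.55·0.3415 / (0.55·0.3415 + 0.5·0.6585) ≈ 0.3632
After 'falling': P(storm) = 0.55·0.3632 / (0.55·0.3632 + 0.5·0.6368) ≈ 0.3855
After 'falling': P(storm) = 0.55·0.3855 / (0.55·0.3855 + 0.5·0.6145) ≈ 0.4084

0.4084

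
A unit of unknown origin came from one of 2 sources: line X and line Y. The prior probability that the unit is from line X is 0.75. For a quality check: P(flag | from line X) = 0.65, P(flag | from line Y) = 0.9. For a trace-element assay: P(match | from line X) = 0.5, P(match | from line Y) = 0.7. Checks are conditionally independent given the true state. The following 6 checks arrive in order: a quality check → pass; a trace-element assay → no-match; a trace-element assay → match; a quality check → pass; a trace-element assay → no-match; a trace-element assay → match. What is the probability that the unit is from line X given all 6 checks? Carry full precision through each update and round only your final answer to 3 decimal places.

After a quality check='pass': P(line X) = 0.35·0.7500 / (0.35·0.7500 + 0.1·0.2500) ≈ 0.9130
After a trace-element assay='no-match': P(line X) = 0.5·0.9130 / (0.5·0.9130 + 0.3·0.0870) ≈ 0.9459
After a trace-element assay='match': P(line X) = 0.5·0.9459 / (0.5·0.9459 + 0.7·0.0541) ≈ 0.9259
After a quality check='pass': P(line X) = 0.35·0.9259 / (0.35·0.9259 + 0.1·0.0741) ≈ 0.9777
After a trace-element assay='no-match': P(line X) = 0.5·0.9777 / (0.5·0.9777 + 0.3·0.0223) ≈ 0.9865
After a trace-element assay='match': P(line X) = 0.5·0.9865 / (0.5·0.9865 + 0.7·0.0135) ≈ 0.9812

0.981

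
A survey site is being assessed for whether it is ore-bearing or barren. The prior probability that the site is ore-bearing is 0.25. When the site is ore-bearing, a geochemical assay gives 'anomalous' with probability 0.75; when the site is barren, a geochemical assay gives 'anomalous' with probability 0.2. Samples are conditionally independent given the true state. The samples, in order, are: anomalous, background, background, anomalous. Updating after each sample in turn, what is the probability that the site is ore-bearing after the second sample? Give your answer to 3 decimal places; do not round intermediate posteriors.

0.281

After 'anomalous': P(ore) = 0.75·0.2500 / (0.75·0.2500 + 0.2·0.7500) ≈ 0.5556
After 'background': P(ore) = 0.25·0.5556 / (0.25·0.5556 + 0.8·0.4444) ≈ 0.2809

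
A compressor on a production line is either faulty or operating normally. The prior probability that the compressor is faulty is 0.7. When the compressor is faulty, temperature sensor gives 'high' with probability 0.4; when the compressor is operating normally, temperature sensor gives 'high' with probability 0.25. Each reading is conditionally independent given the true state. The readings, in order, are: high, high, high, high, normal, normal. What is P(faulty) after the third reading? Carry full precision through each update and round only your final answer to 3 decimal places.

0.905

After 'high': P(faulty) = 0.4·0.7000 / (0.4·0.7000 + 0.25·0.3000) ≈ 0.7887
After 'high': P(faulty) = 0.4·0.7887 / (0.4·0.7887 + 0.25·0.2113) ≈ 0.8566
After 'high': P(faulty) = 0.4·0.8566 / (0.4·0.8566 + 0.25·0.1434) ≈ 0.9053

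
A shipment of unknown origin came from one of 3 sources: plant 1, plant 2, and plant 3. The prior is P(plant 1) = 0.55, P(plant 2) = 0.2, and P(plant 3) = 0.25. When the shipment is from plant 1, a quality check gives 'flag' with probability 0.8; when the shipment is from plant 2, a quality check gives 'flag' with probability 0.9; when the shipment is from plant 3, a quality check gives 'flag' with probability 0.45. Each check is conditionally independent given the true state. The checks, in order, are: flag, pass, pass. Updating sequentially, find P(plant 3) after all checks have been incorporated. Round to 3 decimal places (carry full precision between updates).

After 'flag': normaliser = 0.8·0.5500 + 0.9·0.2000 + 0.45·0.2500; P(plant 1) ≈ 0.6007, P(plant 2) ≈ 0.2457, P(plant 3) ≈ 0.1536
After 'pass': normaliser = 0.2·0.6007 + 0.1·0.2457 + 0.55·0.1536; P(plant 1) ≈ 0.5242, P(plant 2) ≈ 0.1072, P(plant 3) ≈ 0.3686
After 'pass': normaliser = 0.2·0.5242 + 0.1·0.1072 + 0.55·0.3686; P(plant 1) ≈ 0.3294, P(plant 2) ≈ 0.0337, P(plant 3) ≈ 0.6369

0.637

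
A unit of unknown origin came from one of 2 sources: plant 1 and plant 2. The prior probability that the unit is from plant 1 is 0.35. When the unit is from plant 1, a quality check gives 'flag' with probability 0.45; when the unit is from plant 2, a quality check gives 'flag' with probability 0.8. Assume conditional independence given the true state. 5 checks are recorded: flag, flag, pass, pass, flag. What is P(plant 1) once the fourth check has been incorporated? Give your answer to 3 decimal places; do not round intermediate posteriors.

After 'flag': P(plant 1) = 0.45·0.3500 / (0.45·0.3500 + 0.8·0.6500) ≈ 0.2325
After 'flag': P(plant 1) = 0.45·0.2325 / (0.45·0.2325 + 0.8·0.7675) ≈ 0.1456
After 'pass': P(plant 1) = 0.55·0.1456 / (0.55·0.1456 + 0.2·0.8544) ≈ 0.3190
After 'pass': P(plant 1) = 0.55·0.3190 / (0.55·0.3190 + 0.2·0.6810) ≈ 0.5630

0.563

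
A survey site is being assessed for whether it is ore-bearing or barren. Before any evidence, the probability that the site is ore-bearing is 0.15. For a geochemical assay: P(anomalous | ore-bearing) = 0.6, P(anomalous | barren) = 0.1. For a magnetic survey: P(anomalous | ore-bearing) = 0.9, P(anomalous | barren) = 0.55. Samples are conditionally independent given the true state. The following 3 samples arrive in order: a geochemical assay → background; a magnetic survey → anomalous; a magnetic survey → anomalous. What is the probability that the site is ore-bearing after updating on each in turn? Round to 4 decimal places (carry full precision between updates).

0.1736

After a geochemical assay='background': P(ore) = 0.4·0.1500 / (0.4·0.1500 + 0.9·0.8500) ≈ 0.0727
After a magnetic survey='anomalous': P(ore) = 0.9·0.0727 / (0.9·0.0727 + 0.55·0.9273) ≈ 0.1137
After a magnetic survey='anomalous': P(ore) = 0.9·0.1137 / (0.9·0.1137 + 0.55·0.8863) ≈ 0.1736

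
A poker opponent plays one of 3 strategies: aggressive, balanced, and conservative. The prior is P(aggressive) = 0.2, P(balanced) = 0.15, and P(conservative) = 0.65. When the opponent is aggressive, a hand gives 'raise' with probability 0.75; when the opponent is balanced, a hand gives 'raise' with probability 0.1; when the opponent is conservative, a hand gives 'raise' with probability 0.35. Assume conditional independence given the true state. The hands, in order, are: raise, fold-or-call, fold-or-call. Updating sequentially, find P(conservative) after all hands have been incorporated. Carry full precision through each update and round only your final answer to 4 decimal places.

0.8170

Each posterior becomes the prior for the next update.
After 'raise': normaliser = 0.75·0.2000 + 0.1·0.1500 + 0.35·0.6500; P(aggressive) ≈ 0.3822, P(balanced) ≈ 0.0382, P(conservative) ≈ 0.5796
After 'fold-or-call': normaliser = 0.25·0.3822 + 0.9·0.0382 + 0.65·0.5796; P(aggressive) ≈ 0.1886, P(balanced) ≈ 0.0679, P(conservative) ≈ 0.7436
After 'fold-or-call': normaliser = 0.25·0.1886 + 0.9·0.0679 + 0.65·0.7436; P(aggressive) ≈ 0.0797, P(balanced) ≈ 0.1033, P(conservative) ≈ 0.8170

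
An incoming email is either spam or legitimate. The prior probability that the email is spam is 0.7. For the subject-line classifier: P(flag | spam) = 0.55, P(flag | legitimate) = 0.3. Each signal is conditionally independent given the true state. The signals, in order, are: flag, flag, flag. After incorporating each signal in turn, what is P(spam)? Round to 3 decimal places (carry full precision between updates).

Apply Bayes' rule sequentially, carrying P(spam) forward.
After 'flag': P(spam) = 0.55·0.7000 / (0.55·0.7000 + 0.3·0.3000) ≈ 0.8105
After 'flag': P(spam) = 0.55·0.8105 / (0.55·0.8105 + 0.3·0.1895) ≈ 0.8869
After 'flag': P(spam) = 0.55·0.8869 / (0.55·0.8869 + 0.3·0.1131) ≈ 0.9350

0.935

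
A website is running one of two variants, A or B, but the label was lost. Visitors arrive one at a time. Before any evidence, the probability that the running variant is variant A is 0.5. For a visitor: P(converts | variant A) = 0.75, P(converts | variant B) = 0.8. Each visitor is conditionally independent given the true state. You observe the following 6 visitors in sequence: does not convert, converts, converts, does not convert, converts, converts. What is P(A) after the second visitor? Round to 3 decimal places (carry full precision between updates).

0.540

Each posterior becomes the prior for the next update.
After 'does not convert': P(A) = 0.25·0.5000 / (0.25·0.5000 + 0.2·0.5000) ≈ 0.5556
After 'converts': P(A) = 0.75·0.5556 / (0.75·0.5556 + 0.8·0.4444) ≈ 0.5396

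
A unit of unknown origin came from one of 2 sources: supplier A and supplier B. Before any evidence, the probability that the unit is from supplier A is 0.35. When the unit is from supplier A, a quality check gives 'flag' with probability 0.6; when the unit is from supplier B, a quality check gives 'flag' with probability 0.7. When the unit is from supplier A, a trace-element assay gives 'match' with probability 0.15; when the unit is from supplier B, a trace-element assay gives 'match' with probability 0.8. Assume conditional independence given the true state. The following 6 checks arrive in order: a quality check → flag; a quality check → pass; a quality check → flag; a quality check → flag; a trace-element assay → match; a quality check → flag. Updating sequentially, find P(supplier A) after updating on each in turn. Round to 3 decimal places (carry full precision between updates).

After a quality check='flag': P(supplier A) = 0.6·0.3500 / (0.6·0.3500 + 0.7·0.6500) ≈ 0.3158
After a quality check='pass': P(supplier A) = 0.4·0.3158 / (0.4·0.3158 + 0.3·0.6842) ≈ 0.3810
After a quality check='flag': P(supplier A) = 0.6·0.3810 / (0.6·0.3810 + 0.7·0.6190) ≈ 0.3453
After a quality check='flag': P(supplier A) = 0.6·0.3453 / (0.6·0.3453 + 0.7·0.6547) ≈ 0.3114
After a trace-element assay='match': P(supplier A) = 0.15·0.3114 / (0.15·0.3114 + 0.8·0.6886) ≈ 0.0781
After a quality check='flag': P(supplier A) = 0.6·0.0781 / (0.6·0.0781 + 0.7·0.9219) ≈ 0.0677

0.068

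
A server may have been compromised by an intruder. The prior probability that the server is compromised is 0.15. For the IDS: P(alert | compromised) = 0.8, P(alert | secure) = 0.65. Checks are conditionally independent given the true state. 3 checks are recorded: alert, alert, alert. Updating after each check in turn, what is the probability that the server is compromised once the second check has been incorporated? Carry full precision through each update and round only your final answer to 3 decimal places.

After 'alert': P(compromised) = 0.8·0.1500 / (0.8·0.1500 + 0.65·0.8500) ≈ 0.1784
After 'alert': P(compromised) = 0.8·0.1784 / (0.8·0.1784 + 0.65·0.8216) ≈ 0.2109

0.211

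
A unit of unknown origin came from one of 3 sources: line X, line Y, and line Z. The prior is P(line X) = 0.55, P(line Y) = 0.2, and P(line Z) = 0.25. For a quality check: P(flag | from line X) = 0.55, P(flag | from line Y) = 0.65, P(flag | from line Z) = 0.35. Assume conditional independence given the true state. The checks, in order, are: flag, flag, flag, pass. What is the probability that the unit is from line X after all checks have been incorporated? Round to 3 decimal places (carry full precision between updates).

0.611

After 'flag': normaliser = 0.55·0.5500 + 0.65·0.2000 + 0.35·0.2500; P(line X) ≈ 0.5817, P(line Y) ≈ 0.2500, P(line Z) ≈ 0.1683
After 'flag': normaliser = 0.55·0.5817 + 0.65·0.2500 + 0.35·0.1683; P(line X) ≈ 0.5910, P(line Y) ≈ 0.3002, P(line Z) ≈ 0.1088
After 'flag': normaliser = 0.55·0.5910 + 0.65·0.3002 + 0.35·0.1088; P(line X) ≈ 0.5823, P(line Y) ≈ 0.3495, P(line Z) ≈ 0.0682
After 'pass': normaliser = 0.45·0.5823 + 0.35·0.3495 + 0.65·0.0682; P(line X) ≈ 0.6112, P(line Y) ≈ 0.2854, P(line Z) ≈ 0.1034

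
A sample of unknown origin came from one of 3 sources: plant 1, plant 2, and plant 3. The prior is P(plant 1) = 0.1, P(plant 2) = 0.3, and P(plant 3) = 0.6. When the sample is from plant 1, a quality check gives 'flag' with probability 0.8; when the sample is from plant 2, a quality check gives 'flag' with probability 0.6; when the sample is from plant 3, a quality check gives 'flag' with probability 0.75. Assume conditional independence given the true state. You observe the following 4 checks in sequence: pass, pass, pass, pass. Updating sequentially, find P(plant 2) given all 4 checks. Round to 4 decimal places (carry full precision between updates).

0.7541

After 'pass': normaliser = 0.2·0.1000 + 0.4·0.3000 + 0.25·0.6000; P(plant 1) ≈ 0.0690, P(plant 2) ≈ 0.4138, P(plant 3) ≈ 0.5172
After 'pass': normaliser = 0.2·0.0690 + 0.4·0.4138 + 0.25·0.5172; P(plant 1) ≈ 0.0447, P(plant 2) ≈ 0.5363, P(plant 3) ≈ 0.4190
After 'pass': normaliser = 0.2·0.0447 + 0.4·0.5363 + 0.25·0.4190; P(plant 1) ≈ 0.0272, P(plant 2) ≈ 0.6536, P(plant 3) ≈ 0.3191
After 'pass': normaliser = 0.2·0.0272 + 0.4·0.6536 + 0.25·0.3191; P(plant 1) ≈ 0.0157, P(plant 2) ≈ 0.7541, P(plant 3) ≈ 0.2301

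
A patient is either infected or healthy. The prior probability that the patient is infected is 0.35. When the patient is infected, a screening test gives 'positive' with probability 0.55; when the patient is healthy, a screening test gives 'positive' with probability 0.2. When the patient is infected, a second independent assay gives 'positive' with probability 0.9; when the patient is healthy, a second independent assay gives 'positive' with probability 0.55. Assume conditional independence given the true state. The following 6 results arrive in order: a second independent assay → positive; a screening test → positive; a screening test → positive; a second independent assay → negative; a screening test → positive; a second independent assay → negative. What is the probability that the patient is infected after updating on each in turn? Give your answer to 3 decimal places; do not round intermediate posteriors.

After a second independent assay='positive': P(infected) = 0.9·0.3500 / (0.9·0.3500 + 0.55·0.6500) ≈ 0.4684
After a screening test='positive': P(infected) = 0.55·0.4684 / (0.55·0.4684 + 0.2·0.5316) ≈ 0.7079
After a screening test='positive': P(infected) = 0.55·0.7079 / (0.55·0.7079 + 0.2·0.2921) ≈ 0.8695
After a second independent assay='negative': P(infected) = 0.1·0.8695 / (0.1·0.8695 + 0.45·0.1305) ≈ 0.5969
After a screening test='positive': P(infected) = 0.55·0.5969 / (0.55·0.5969 + 0.2·0.4031) ≈ 0.8028
After a second independent assay='negative': P(infected) = 0.1·0.8028 / (0.1·0.8028 + 0.45·0.1972) ≈ 0.4750

0.475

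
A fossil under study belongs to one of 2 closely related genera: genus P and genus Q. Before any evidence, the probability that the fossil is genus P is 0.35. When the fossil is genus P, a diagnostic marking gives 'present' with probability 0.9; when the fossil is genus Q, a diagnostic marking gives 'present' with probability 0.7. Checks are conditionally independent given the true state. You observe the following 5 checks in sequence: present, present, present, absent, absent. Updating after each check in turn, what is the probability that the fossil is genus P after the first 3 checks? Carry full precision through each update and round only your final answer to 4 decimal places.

0.5337

Apply Bayes' rule sequentially, carrying P(genus P) forward.
After 'present': P(genus P) = 0.9·0.3500 / (0.9·0.3500 + 0.7·0.6500) ≈ 0.4091
After 'present': P(genus P) = 0.9·0.4091 / (0.9·0.4091 + 0.7·0.5909) ≈ 0.4709
After 'present': P(genus P) = 0.9·0.4709 / (0.9·0.4709 + 0.7·0.5291) ≈ 0.5337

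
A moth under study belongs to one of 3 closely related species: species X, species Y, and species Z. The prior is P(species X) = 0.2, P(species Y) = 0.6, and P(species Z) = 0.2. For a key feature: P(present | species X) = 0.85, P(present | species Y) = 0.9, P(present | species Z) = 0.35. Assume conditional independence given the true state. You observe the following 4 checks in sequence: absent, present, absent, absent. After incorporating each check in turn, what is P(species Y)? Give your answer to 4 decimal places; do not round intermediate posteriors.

Each posterior becomes the prior for the next update.
After 'absent': normaliser = 0.15·0.2000 + 0.1·0.6000 + 0.65·0.2000; P(species X) ≈ 0.1364, P(species Y) ≈ 0.2727, P(species Z) ≈ 0.5909
After 'present': normaliser = 0.85·0.1364 + 0.9·0.2727 + 0.35·0.5909; P(species X) ≈ 0.2040, P(species Y) ≈ 0.4320, P(species Z) ≈ 0.3640
After 'absent': normaliser = 0.15·0.2040 + 0.1·0.4320 + 0.65·0.3640; P(species X) ≈ 0.0986, P(species Y) ≈ 0.1392, P(species Z) ≈ 0.7622
After 'absent': normaliser = 0.15·0.0986 + 0.1·0.1392 + 0.65·0.7622; P(species X) ≈ 0.0282, P(species Y) ≈ 0.0266, P(species Z) ≈ 0.9452

0.0266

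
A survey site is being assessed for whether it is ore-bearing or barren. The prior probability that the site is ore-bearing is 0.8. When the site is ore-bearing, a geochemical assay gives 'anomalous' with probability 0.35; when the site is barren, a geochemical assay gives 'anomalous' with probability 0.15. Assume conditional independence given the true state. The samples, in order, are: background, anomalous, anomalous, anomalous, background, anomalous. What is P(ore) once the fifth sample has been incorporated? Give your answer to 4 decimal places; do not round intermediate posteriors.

After 'background': P(ore) = 0.65·0.8000 / (0.65·0.8000 + 0.85·0.2000) ≈ 0.7536
After 'anomalous': P(ore) = 0.35·0.7536 / (0.35·0.7536 + 0.15·0.2464) ≈ 0.8771
After 'anomalous': P(ore) = 0.35·0.8771 / (0.35·0.8771 + 0.15·0.1229) ≈ 0.9434
After 'anomalous': P(ore) = 0.35·0.9434 / (0.35·0.9434 + 0.15·0.0566) ≈ 0.9749
After 'background': P(ore) = 0.65·0.9749 / (0.65·0.9749 + 0.85·0.0251) ≈ 0.9674

0.9674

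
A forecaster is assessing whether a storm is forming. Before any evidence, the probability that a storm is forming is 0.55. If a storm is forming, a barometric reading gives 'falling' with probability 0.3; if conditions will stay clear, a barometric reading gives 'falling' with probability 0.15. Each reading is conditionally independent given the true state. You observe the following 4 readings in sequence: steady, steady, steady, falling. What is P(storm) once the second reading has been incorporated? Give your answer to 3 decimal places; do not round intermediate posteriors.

0.453

After 'steady': P(storm) = 0.7·0.5500 / (0.7·0.5500 + 0.85·0.4500) ≈ 0.5016
After 'steady': P(storm) = 0.7·0.5016 / (0.7·0.5016 + 0.85·0.4984) ≈ 0.4532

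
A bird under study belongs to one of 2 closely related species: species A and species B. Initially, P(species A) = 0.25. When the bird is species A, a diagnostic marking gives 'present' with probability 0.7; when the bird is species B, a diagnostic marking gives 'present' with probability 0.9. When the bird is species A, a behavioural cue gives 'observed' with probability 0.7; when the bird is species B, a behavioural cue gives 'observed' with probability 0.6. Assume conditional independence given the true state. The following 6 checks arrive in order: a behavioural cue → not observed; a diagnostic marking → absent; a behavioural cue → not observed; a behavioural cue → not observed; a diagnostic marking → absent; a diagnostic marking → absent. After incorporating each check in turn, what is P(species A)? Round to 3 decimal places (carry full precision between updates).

After a behavioural cue='not observed': P(species A) = 0.3·0.2500 / (0.3·0.2500 + 0.4·0.7500) ≈ 0.2000
After a diagnostic marking='absent': P(species A) = 0.3·0.2000 / (0.3·0.2000 + 0.1·0.8000) ≈ 0.4286
After a behavioural cue='not observed': P(species A) = 0.3·0.4286 / (0.3·0.4286 + 0.4·0.5714) ≈ 0.3600
After a behavioural cue='not observed': P(species A) = 0.3·0.3600 / (0.3·0.3600 + 0.4·0.6400) ≈ 0.2967
After a diagnostic marking='absent': P(species A) = 0.3·0.2967 / (0.3·0.2967 + 0.1·0.7033) ≈ 0.5586
After a diagnostic marking='absent': P(species A) = 0.3·0.5586 / (0.3·0.5586 + 0.1·0.4414) ≈ 0.7915

0.792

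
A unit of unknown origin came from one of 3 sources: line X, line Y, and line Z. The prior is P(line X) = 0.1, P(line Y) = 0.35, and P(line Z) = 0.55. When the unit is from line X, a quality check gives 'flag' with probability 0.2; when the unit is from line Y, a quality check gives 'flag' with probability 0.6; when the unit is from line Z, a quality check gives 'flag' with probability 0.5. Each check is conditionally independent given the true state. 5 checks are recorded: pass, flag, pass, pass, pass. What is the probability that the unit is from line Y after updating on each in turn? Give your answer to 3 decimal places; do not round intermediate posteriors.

After 'pass': normaliser = 0.8·0.1000 + 0.4·0.3500 + 0.5·0.5500; P(line X) ≈ 0.1616, P(line Y) ≈ 0.2828, P(line Z) ≈ 0.5556
After 'flag': normaliser = 0.2·0.1616 + 0.6·0.2828 + 0.5·0.5556; P(line X) ≈ 0.0674, P(line Y) ≈ 0.3537, P(line Z) ≈ 0.5789
After 'pass': normaliser = 0.8·0.0674 + 0.4·0.3537 + 0.5·0.5789; P(line X) ≈ 0.1112, P(line Y) ≈ 0.2918, P(line Z) ≈ 0.5970
After 'pass': normaliser = 0.8·0.1112 + 0.4·0.2918 + 0.5·0.5970; P(line X) ≈ 0.1764, P(line Y) ≈ 0.2315, P(line Z) ≈ 0.5921
After 'pass': normaliser = 0.8·0.1764 + 0.4·0.2315 + 0.5·0.5921; P(line X) ≈ 0.2664, P(line Y) ≈ 0.1748, P(line Z) ≈ 0.5588

0.175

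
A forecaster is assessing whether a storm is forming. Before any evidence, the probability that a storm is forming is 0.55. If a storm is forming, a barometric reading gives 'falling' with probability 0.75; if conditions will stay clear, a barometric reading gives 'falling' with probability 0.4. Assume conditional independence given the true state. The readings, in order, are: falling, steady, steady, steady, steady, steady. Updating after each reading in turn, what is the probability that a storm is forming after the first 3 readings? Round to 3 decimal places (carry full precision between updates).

Each posterior becomes the prior for the next update.
After 'falling': P(storm) = 0.75·0.5500 / (0.75·0.5500 + 0.4·0.4500) ≈ 0.6962
After 'steady': P(storm) = 0.25·0.6962 / (0.25·0.6962 + 0.6·0.3038) ≈ 0.4885
After 'steady': P(storm) = 0.25·0.4885 / (0.25·0.4885 + 0.6·0.5115) ≈ 0.2846

0.285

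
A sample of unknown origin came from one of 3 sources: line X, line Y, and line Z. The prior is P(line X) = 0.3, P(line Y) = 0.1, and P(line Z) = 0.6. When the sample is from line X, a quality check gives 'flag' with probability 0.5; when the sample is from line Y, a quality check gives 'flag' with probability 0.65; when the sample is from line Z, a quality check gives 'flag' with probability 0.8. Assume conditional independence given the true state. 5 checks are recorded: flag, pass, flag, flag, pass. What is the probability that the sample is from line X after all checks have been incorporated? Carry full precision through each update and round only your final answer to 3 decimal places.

0.375

Each posterior becomes the prior for the next update.
After 'flag': normaliser = 0.5·0.3000 + 0.65·0.1000 + 0.8·0.6000; P(line X) ≈ 0.2158, P(line Y) ≈ 0.0935, P(line Z) ≈ 0.6906
After 'pass': normaliser = 0.5·0.2158 + 0.35·0.0935 + 0.2·0.6906; P(line X) ≈ 0.3871, P(line Y) ≈ 0.1174, P(line Z) ≈ 0.4955
After 'flag': normaliser = 0.5·0.3871 + 0.65·0.1174 + 0.8·0.4955; P(line X) ≈ 0.2905, P(line Y) ≈ 0.1146, P(line Z) ≈ 0.5949
After 'flag': normaliser = 0.5·0.2905 + 0.65·0.1146 + 0.8·0.5949; P(line X) ≈ 0.2088, P(line Y) ≈ 0.1070, P(line Z) ≈ 0.6842
After 'pass': normaliser = 0.5·0.2088 + 0.35·0.1070 + 0.2·0.6842; P(line X) ≈ 0.3746, P(line Y) ≈ 0.1344, P(line Z) ≈ 0.4910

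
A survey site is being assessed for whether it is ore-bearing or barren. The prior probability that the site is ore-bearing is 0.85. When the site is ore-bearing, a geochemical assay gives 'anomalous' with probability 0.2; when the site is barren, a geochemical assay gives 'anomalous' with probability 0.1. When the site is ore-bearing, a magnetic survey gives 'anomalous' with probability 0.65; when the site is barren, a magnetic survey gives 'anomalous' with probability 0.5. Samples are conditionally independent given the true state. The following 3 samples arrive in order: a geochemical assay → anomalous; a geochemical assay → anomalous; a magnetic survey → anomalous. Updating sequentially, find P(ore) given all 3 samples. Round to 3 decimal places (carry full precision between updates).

0.967

Each posterior becomes the prior for the next update.
After a geochemical assay='anomalous': P(ore) = 0.2·0.8500 / (0.2·0.8500 + 0.1·0.1500) ≈ 0.9189
After a geochemical assay='anomalous': P(ore) = 0.2·0.9189 / (0.2·0.9189 + 0.1·0.0811) ≈ 0.9577
After a magnetic survey='anomalous': P(ore) = 0.65·0.9577 / (0.65·0.9577 + 0.5·0.0423) ≈ 0.9672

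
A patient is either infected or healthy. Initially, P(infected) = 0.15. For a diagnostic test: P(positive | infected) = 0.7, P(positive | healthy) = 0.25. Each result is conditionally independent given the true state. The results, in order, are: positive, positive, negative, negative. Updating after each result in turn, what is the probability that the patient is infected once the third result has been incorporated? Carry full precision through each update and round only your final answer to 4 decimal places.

0.3563

After 'positive': P(infected) = 0.7·0.1500 / (0.7·0.1500 + 0.25·0.8500) ≈ 0.3307
After 'positive': P(infected) = 0.7·0.3307 / (0.7·0.3307 + 0.25·0.6693) ≈ 0.5805
After 'negative': P(infected) = 0.3·0.5805 / (0.3·0.5805 + 0.75·0.4195) ≈ 0.3563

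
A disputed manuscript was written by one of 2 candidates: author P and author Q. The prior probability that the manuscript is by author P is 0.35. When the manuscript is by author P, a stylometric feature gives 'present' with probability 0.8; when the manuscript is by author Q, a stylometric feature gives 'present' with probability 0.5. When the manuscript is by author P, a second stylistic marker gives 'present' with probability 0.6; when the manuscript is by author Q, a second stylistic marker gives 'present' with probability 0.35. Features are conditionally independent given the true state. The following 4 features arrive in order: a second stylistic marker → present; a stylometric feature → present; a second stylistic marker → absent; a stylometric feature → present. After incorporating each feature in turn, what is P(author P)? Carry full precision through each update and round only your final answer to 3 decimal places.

After a second stylistic marker='present': P(author P) = 0.6·0.3500 / (0.6·0.3500 + 0.35·0.6500) ≈ 0.4800
After a stylometric feature='present': P(author P) = 0.8·0.4800 / (0.8·0.4800 + 0.5·0.5200) ≈ 0.5963
After a second stylistic marker='absent': P(author P) = 0.4·0.5963 / (0.4·0.5963 + 0.65·0.4037) ≈ 0.4761
After a stylometric feature='present': P(author P) = 0.8·0.4761 / (0.8·0.4761 + 0.5·0.5239) ≈ 0.5925

0.593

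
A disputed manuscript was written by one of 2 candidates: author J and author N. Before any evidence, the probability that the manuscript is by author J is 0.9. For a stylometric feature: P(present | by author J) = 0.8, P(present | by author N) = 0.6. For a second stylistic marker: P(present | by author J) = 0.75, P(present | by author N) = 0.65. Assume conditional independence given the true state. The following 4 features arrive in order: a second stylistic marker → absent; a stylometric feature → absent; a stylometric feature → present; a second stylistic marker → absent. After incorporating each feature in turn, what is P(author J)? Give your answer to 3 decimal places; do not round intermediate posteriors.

After a second stylistic marker='absent': P(author J) = 0.25·0.9000 / (0.25·0.9000 + 0.35·0.1000) ≈ 0.8654
After a stylometric feature='absent': P(author J) = 0.2·0.8654 / (0.2·0.8654 + 0.4·0.1346) ≈ 0.7627
After a stylometric feature='present': P(author J) = 0.8·0.7627 / (0.8·0.7627 + 0.6·0.2373) ≈ 0.8108
After a second stylistic marker='absent': P(author J) = 0.25·0.8108 / (0.25·0.8108 + 0.35·0.1892) ≈ 0.7538

0.754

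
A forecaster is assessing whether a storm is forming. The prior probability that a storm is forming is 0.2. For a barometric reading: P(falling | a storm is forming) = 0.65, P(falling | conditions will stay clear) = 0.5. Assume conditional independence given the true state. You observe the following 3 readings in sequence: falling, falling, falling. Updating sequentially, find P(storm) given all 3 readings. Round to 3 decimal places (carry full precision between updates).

0.355

After 'falling': P(storm) = 0.65·0.2000 / (0.65·0.2000 + 0.5·0.8000) ≈ 0.2453
After 'falling': P(storm) = 0.65·0.2453 / (0.65·0.2453 + 0.5·0.7547) ≈ 0.2970
After 'falling': P(storm) = 0.65·0.2970 / (0.65·0.2970 + 0.5·0.7030) ≈ 0.3545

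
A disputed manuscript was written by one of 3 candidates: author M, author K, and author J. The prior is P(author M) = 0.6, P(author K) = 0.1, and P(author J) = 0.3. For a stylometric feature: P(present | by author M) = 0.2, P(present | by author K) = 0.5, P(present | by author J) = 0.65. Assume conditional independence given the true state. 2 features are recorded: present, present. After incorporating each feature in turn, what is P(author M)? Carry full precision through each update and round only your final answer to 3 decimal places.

After 'present': normaliser = 0.2·0.6000 + 0.5·0.1000 + 0.65·0.3000; P(author M) ≈ 0.3288, P(author K) ≈ 0.1370, P(author J) ≈ 0.5342
After 'present': normaliser = 0.2·0.3288 + 0.5·0.1370 + 0.65·0.5342; P(author M) ≈ 0.1366, P(author K) ≈ 0.1422, P(author J) ≈ 0.7212

0.137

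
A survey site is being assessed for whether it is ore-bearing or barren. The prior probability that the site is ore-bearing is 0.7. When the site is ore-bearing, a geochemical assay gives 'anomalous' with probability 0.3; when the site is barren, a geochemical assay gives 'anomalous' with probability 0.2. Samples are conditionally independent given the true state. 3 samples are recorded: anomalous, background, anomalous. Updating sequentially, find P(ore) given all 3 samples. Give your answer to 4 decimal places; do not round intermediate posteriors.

0.8212

After 'anomalous': P(ore) = 0.3·0.7000 / (0.3·0.7000 + 0.2·0.3000) ≈ 0.7778
After 'background': P(ore) = 0.7·0.7778 / (0.7·0.7778 + 0.8·0.2222) ≈ 0.7538
After 'anomalous': P(ore) = 0.3·0.7538 / (0.3·0.7538 + 0.2·0.2462) ≈ 0.8212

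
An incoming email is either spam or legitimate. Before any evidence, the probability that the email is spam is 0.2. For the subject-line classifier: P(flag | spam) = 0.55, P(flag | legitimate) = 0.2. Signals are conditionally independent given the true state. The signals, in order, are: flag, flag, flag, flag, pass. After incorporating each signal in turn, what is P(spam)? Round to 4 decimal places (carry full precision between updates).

0.8894

Each posterior becomes the prior for the next update.
After 'flag': P(spam) = 0.55·0.2000 / (0.55·0.2000 + 0.2·0.8000) ≈ 0.4074
After 'flag': P(spam) = 0.55·0.4074 / (0.55·0.4074 + 0.2·0.5926) ≈ 0.6541
After 'flag': P(spam) = 0.55·0.6541 / (0.55·0.6541 + 0.2·0.3459) ≈ 0.8387
After 'flag': P(spam) = 0.55·0.8387 / (0.55·0.8387 + 0.2·0.1613) ≈ 0.9346
After 'pass': P(spam) = 0.45·0.9346 / (0.45·0.9346 + 0.8·0.0654) ≈ 0.8894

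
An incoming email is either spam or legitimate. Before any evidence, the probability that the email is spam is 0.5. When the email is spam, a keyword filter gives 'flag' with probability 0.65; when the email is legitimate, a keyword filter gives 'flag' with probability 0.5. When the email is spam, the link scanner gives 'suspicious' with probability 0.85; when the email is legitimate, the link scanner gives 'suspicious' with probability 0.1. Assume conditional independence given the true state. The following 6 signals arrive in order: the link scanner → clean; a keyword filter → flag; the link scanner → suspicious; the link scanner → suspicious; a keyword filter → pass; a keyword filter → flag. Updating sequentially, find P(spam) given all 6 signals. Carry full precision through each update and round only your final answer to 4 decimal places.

After the link scanner='clean': P(spam) = 0.15·0.5000 / (0.15·0.5000 + 0.9·0.5000) ≈ 0.1429
After a keyword filter='flag': P(spam) = 0.65·0.1429 / (0.65·0.1429 + 0.5·0.8571) ≈ 0.1781
After the link scanner='suspicious': P(spam) = 0.85·0.1781 / (0.85·0.1781 + 0.1·0.8219) ≈ 0.6481
After the link scanner='suspicious': P(spam) = 0.85·0.6481 / (0.85·0.6481 + 0.1·0.3519) ≈ 0.9400
After a keyword filter='pass': P(spam) = 0.35·0.9400 / (0.35·0.9400 + 0.5·0.0600) ≈ 0.9164
After a keyword filter='flag': P(spam) = 0.65·0.9164 / (0.65·0.9164 + 0.5·0.0836) ≈ 0.9344

0.9344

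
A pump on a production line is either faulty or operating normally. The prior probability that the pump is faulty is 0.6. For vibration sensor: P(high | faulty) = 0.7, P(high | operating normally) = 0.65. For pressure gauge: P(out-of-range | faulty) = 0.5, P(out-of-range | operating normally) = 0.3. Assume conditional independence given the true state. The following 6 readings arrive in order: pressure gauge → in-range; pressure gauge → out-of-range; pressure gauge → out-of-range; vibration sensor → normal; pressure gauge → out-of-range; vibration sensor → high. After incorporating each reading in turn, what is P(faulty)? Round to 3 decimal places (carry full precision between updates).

Each posterior becomes the prior for the next update.
After pressure gauge='in-range': P(faulty) = 0.5·0.6000 / (0.5·0.6000 + 0.7·0.4000) ≈ 0.5172
After pressure gauge='out-of-range': P(faulty) = 0.5·0.5172 / (0.5·0.5172 + 0.3·0.4828) ≈ 0.6410
After pressure gauge='out-of-range': P(faulty) = 0.5·0.6410 / (0.5·0.6410 + 0.3·0.3590) ≈ 0.7485
After vibration sensor='normal': P(faulty) = 0.3·0.7485 / (0.3·0.7485 + 0.35·0.2515) ≈ 0.7184
After pressure gauge='out-of-range': P(faulty) = 0.5·0.7184 / (0.5·0.7184 + 0.3·0.2816) ≈ 0.8096
After vibration sensor='high': P(faulty) = 0.7·0.8096 / (0.7·0.8096 + 0.65·0.1904) ≈ 0.8207

0.821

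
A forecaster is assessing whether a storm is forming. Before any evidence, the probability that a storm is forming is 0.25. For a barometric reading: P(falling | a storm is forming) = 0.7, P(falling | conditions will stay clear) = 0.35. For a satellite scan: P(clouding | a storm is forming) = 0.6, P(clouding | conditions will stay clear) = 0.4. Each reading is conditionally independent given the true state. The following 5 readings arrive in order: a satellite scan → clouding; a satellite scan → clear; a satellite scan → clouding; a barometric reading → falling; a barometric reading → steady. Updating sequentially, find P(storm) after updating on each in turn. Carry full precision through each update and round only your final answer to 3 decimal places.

0.316

After a satellite scan='clouding': P(storm) = 0.6·0.2500 / (0.6·0.2500 + 0.4·0.7500) ≈ 0.3333
After a satellite scan='clear': P(storm) = 0.4·0.3333 / (0.4·0.3333 + 0.6·0.6667) ≈ 0.2500
After a satellite scan='clouding': P(storm) = 0.6·0.2500 / (0.6·0.2500 + 0.4·0.7500) ≈ 0.3333
After a barometric reading='falling': P(storm) = 0.7·0.3333 / (0.7·0.3333 + 0.35·0.6667) ≈ 0.5000
After a barometric reading='steady': P(storm) = 0.3·0.5000 / (0.3·0.5000 + 0.65·0.5000) ≈ 0.3158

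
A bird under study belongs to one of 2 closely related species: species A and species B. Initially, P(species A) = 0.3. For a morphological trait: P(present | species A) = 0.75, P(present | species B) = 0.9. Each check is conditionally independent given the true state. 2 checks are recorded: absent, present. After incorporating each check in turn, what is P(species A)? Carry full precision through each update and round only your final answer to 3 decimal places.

After 'absent': P(species A) = 0.25·0.3000 / (0.25·0.3000 + 0.1·0.7000) ≈ 0.5172
After 'present': P(species A) = 0.75·0.5172 / (0.75·0.5172 + 0.9·0.4828) ≈ 0.4717

0.472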